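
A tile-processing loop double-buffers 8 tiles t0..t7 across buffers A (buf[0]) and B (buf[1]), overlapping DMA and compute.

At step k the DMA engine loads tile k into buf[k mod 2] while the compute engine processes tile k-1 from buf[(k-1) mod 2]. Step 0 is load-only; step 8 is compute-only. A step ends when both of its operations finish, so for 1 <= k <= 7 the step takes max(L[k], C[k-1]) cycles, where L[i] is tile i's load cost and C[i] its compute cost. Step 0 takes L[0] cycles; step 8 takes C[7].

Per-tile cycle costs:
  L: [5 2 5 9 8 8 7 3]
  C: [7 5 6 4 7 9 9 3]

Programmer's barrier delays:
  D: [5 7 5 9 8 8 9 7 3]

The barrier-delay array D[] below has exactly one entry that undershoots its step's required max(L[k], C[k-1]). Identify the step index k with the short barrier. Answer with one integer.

step 0: need L[0]=5 = 5; D[0]=5 ok
step 1: need max(L[1]=2,C[0]=7) = 7; D[1]=7 ok
step 2: need max(L[2]=5,C[1]=5) = 5; D[2]=5 ok
step 3: need max(L[3]=9,C[2]=6) = 9; D[3]=9 ok
step 4: need max(L[4]=8,C[3]=4) = 8; D[4]=8 ok
step 5: need max(L[5]=8,C[4]=7) = 8; D[5]=8 ok
step 6: need max(L[6]=7,C[5]=9) = 9; D[6]=9 ok
step 7: need max(L[7]=3,C[6]=9) = 9; D[7]=7 SHORT
step 8: need C[7]=3 = 3; D[8]=3 ok

hazard at step 7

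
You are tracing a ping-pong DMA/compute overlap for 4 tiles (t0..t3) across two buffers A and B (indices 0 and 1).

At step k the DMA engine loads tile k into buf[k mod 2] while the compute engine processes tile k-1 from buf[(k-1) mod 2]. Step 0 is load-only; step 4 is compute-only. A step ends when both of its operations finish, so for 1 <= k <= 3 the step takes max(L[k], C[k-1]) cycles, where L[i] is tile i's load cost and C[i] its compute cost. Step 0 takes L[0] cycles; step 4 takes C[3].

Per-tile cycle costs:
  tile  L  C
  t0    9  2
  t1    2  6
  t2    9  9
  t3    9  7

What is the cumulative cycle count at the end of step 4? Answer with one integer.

k=0 load=t0/9c comp=- wait=9 total=9
k=1 load=t1/2c comp=t0/2c wait=2 total=11
k=2 load=t2/9c comp=t1/6c wait=9 total=20
k=3 load=t3/9c comp=t2/9c wait=9 total=29
k=4 load=- comp=t3/7c wait=7 total=36

end_cycle[4] = 36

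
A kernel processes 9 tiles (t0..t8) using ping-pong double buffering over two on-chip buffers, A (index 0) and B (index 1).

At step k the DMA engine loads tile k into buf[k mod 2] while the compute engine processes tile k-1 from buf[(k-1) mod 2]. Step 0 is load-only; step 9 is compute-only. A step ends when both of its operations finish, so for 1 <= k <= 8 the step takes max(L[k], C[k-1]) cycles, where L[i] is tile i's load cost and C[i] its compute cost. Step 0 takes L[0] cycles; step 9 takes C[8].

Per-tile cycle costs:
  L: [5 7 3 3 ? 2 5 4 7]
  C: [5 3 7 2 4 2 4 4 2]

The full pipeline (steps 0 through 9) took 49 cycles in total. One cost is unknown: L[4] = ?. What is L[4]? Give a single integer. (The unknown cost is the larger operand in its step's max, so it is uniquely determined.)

step 0 = dur = L[0]=5 = 5
step 1 = dur = max(L[1]=7, C[0]=5) = 7
step 2 = dur = max(L[2]=3, C[1]=3) = 3
step 3 = dur = max(L[3]=3, C[2]=7) = 7
step 4 = dur = max(L[4]=?, C[3]=2) = L[4]  (unknown; binding)
step 5 = dur = max(L[5]=2, C[4]=4) = 4
step 6 = dur = max(L[6]=5, C[5]=2) = 5
step 7 = dur = max(L[7]=4, C[6]=4) = 4
step 8 = dur = max(L[8]=7, C[7]=4) = 7
step 9 = dur = C[8]=2 = 2
sum of known step durations = 44
dur[4] = total - known = 49 - 44 = 5
L[4] is the binding max in step 4, so L[4] = dur[4] = 5

L[4] = 5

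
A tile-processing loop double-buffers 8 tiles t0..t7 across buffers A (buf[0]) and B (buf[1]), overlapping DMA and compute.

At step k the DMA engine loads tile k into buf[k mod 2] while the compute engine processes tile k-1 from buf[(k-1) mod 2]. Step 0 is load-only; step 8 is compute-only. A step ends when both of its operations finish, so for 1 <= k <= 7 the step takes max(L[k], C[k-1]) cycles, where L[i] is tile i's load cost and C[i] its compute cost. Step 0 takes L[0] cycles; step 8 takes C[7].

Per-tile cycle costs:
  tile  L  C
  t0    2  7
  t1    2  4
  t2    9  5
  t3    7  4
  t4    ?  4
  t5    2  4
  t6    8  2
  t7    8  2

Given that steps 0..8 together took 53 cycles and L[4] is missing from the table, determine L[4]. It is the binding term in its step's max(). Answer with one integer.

L[4] = 6

step 0 → dur = L[0]=2 = 2
step 1 → dur = max(L[1]=2, C[0]=7) = 7
step 2 → dur = max(L[2]=9, C[1]=4) = 9
step 3 → dur = max(L[3]=7, C[2]=5) = 7
step 4 → dur = max(L[4]=?, C[3]=4) = L[4]  (unknown; binding)
step 5 → dur = max(L[5]=2, C[4]=4) = 4
step 6 → dur = max(L[6]=8, C[5]=4) = 8
step 7 → dur = max(L[7]=8, C[6]=2) = 8
step 8 → dur = C[7]=2 = 2
sum of known step durations = 47
dur[4] = total - known = 53 - 47 = 6
L[4] is the binding max in step 4, so L[4] = dur[4] = 6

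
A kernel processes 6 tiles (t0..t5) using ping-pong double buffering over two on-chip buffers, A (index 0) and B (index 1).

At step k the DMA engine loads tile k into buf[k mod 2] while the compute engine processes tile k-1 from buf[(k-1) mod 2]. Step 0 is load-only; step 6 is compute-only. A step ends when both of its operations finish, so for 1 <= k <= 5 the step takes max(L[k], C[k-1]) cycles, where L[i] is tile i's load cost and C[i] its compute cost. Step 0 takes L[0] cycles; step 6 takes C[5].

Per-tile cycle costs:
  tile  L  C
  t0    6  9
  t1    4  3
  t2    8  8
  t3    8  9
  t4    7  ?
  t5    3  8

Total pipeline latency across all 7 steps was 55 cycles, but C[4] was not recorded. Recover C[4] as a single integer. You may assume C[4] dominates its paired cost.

step 0: dur = L[0]=6 = 6
step 1: dur = max(L[1]=4, C[0]=9) = 9
step 2: dur = max(L[2]=8, C[1]=3) = 8
step 3: dur = max(L[3]=8, C[2]=8) = 8
step 4: dur = max(L[4]=7, C[3]=9) = 9
step 5: dur = max(L[5]=3, C[4]=?) = C[4]  (unknown; binding)
step 6: dur = C[5]=8 = 8
sum of known step durations = 48
dur[5] = total - known = 55 - 48 = 7
C[4] is the binding max in step 5, so C[4] = dur[5] = 7

C[4] = 7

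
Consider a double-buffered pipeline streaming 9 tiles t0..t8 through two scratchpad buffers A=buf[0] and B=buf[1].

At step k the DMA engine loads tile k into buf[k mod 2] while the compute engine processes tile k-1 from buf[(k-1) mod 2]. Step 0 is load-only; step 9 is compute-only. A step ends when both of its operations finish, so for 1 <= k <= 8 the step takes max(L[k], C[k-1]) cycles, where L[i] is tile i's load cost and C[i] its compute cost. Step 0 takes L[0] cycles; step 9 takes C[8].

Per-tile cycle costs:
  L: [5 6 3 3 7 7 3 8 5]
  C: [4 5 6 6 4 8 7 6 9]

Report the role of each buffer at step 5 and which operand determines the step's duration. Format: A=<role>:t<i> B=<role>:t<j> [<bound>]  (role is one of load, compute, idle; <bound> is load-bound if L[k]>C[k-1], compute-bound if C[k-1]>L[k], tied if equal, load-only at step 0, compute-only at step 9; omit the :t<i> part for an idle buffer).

[0] DMA t0→A (5c) ∥ CU idle ⇒ 5c, clock 5
[1] DMA t1→B (6c) ∥ CU A:t0 (4c) ⇒ 6c, clock 11
[2] DMA t2→A (3c) ∥ CU B:t1 (5c) ⇒ 5c, clock 16
[3] DMA t3→B (3c) ∥ CU A:t2 (6c) ⇒ 6c, clock 22
[4] DMA t4→A (7c) ∥ CU B:t3 (6c) ⇒ 7c, clock 29
[5] DMA t5→B (7c) ∥ CU A:t4 (4c) ⇒ 7c, clock 36
[6] DMA t6→A (3c) ∥ CU B:t5 (8c) ⇒ 8c, clock 44
[7] DMA t7→B (8c) ∥ CU A:t6 (7c) ⇒ 8c, clock 52
[8] DMA t8→A (5c) ∥ CU B:t7 (6c) ⇒ 6c, clock 58
[9] DMA idle ∥ CU A:t8 (9c) ⇒ 9c, clock 67

step 5: A=compute:t4 B=load:t5 [load-bound]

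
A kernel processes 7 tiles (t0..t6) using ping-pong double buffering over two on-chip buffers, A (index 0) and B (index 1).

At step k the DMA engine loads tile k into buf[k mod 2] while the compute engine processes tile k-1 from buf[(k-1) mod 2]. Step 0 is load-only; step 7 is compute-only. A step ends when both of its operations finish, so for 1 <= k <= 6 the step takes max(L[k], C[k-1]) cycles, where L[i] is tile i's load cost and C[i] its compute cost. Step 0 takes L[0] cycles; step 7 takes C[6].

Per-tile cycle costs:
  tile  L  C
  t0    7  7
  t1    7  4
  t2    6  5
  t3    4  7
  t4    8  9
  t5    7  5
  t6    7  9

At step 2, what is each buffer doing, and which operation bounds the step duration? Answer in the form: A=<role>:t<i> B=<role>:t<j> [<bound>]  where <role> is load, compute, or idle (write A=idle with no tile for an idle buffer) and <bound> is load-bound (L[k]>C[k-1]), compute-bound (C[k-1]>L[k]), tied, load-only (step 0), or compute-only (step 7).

step 2: A=load:t2 B=compute:t1 [load-bound]

k=0 load=t0/7c comp=- wait=7 total=7
k=1 load=t1/7c comp=t0/7c wait=7 total=14
k=2 load=t2/6c comp=t1/4c wait=6 total=20
k=3 load=t3/4c comp=t2/5c wait=5 total=25
k=4 load=t4/8c comp=t3/7c wait=8 total=33
k=5 load=t5/7c comp=t4/9c wait=9 total=42
k=6 load=t6/7c comp=t5/5c wait=7 total=49
k=7 load=- comp=t6/9c wait=9 total=58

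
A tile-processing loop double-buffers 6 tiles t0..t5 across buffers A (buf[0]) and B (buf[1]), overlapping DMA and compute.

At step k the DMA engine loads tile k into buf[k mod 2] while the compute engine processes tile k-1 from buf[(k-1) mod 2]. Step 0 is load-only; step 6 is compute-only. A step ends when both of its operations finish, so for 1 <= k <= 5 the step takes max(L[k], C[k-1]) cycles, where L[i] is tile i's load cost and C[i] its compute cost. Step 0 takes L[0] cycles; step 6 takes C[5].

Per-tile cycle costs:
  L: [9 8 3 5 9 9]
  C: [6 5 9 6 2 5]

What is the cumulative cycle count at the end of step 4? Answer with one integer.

end_cycle[4] = 40

k=0 load=t0/9c comp=- wait=9 total=9
k=1 load=t1/8c comp=t0/6c wait=8 total=17
k=2 load=t2/3c comp=t1/5c wait=5 total=22
k=3 load=t3/5c comp=t2/9c wait=9 total=31
k=4 load=t4/9c comp=t3/6c wait=9 total=40
k=5 load=t5/9c comp=t4/2c wait=9 total=49
k=6 load=- comp=t5/5c wait=5 total=54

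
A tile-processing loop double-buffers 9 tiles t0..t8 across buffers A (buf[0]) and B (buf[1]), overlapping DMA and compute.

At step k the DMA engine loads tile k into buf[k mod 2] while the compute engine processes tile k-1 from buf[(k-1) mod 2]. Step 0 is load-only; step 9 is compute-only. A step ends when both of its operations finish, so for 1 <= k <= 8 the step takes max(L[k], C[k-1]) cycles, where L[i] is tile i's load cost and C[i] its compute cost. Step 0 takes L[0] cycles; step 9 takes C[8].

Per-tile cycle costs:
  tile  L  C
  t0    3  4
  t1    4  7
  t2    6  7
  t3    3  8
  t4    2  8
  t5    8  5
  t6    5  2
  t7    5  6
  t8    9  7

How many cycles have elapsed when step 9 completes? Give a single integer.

end_cycle[9] = 63

k=0 load=t0/3c comp=- wait=3 total=3
k=1 load=t1/4c comp=t0/4c wait=4 total=7
k=2 load=t2/6c comp=t1/7c wait=7 total=14
k=3 load=t3/3c comp=t2/7c wait=7 total=21
k=4 load=t4/2c comp=t3/8c wait=8 total=29
k=5 load=t5/8c comp=t4/8c wait=8 total=37
k=6 load=t6/5c comp=t5/5c wait=5 total=42
k=7 load=t7/5c comp=t6/2c wait=5 total=47
k=8 load=t8/9c comp=t7/6c wait=9 total=56
k=9 load=- comp=t8/7c wait=7 total=63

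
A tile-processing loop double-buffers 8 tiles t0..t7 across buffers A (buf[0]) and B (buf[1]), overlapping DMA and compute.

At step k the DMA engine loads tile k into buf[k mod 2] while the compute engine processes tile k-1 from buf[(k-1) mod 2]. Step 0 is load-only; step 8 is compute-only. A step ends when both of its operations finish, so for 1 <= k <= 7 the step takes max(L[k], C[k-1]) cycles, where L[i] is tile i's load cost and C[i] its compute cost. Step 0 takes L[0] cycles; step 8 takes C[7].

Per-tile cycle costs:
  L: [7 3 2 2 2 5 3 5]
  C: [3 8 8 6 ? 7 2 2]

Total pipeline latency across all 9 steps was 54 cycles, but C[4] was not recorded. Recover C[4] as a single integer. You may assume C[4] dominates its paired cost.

C[4] = 8

step 0 | dur = L[0]=7 = 7
step 1 | dur = max(L[1]=3, C[0]=3) = 3
step 2 | dur = max(L[2]=2, C[1]=8) = 8
step 3 | dur = max(L[3]=2, C[2]=8) = 8
step 4 | dur = max(L[4]=2, C[3]=6) = 6
step 5 | dur = max(L[5]=5, C[4]=?) = C[4]  (unknown; binding)
step 6 | dur = max(L[6]=3, C[5]=7) = 7
step 7 | dur = max(L[7]=5, C[6]=2) = 5
step 8 | dur = C[7]=2 = 2
sum of known step durations = 46
dur[5] = total - known = 54 - 46 = 8
C[4] is the binding max in step 5, so C[4] = dur[5] = 8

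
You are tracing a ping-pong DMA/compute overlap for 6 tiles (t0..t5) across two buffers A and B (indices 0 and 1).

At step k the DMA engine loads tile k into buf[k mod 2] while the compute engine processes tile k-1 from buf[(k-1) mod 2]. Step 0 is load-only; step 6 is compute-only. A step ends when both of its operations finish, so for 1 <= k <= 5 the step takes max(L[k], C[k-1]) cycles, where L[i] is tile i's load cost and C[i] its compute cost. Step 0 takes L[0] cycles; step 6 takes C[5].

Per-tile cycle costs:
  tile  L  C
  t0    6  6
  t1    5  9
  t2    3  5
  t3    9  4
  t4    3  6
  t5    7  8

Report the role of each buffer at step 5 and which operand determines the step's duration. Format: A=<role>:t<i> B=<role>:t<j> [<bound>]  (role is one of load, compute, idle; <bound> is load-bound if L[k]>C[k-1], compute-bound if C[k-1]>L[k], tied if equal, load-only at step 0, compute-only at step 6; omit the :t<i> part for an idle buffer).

step 5: A=compute:t4 B=load:t5 [load-bound]

step 0: L[0]=6 → dur=6, Σ=6 | A=load:t0 B=idle [load-only]
step 1: L[1]=5 C[0]=6 → dur=6, Σ=12 | A=compute:t0 B=load:t1 [compute-bound]
step 2: L[2]=3 C[1]=9 → dur=9, Σ=21 | A=load:t2 B=compute:t1 [compute-bound]
step 3: L[3]=9 C[2]=5 → dur=9, Σ=30 | A=compute:t2 B=load:t3 [load-bound]
step 4: L[4]=3 C[3]=4 → dur=4, Σ=34 | A=load:t4 B=compute:t3 [compute-bound]
step 5: L[5]=7 C[4]=6 → dur=7, Σ=41 | A=compute:t4 B=load:t5 [load-bound]
step 6: C[5]=8 → dur=8, Σ=49 | A=idle B=compute:t5 [compute-only]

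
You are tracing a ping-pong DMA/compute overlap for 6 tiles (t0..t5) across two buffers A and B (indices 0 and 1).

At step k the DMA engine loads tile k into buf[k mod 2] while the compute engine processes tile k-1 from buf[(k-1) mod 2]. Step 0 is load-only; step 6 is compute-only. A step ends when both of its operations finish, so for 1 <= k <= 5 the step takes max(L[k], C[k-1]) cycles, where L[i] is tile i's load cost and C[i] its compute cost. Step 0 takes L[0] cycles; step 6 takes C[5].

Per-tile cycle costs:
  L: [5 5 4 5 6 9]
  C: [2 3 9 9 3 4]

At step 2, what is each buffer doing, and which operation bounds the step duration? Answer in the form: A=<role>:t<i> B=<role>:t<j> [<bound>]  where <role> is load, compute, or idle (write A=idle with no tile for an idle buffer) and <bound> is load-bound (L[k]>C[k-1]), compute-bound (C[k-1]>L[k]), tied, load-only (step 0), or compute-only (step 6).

step 2: A=load:t2 B=compute:t1 [load-bound]

step 0: L[0]=5 → dur=5, Σ=5 | A=load:t0 B=idle [load-only]
step 1: L[1]=5 C[0]=2 → dur=5, Σ=10 | A=compute:t0 B=load:t1 [load-bound]
step 2: L[2]=4 C[1]=3 → dur=4, Σ=14 | A=load:t2 B=compute:t1 [load-bound]
step 3: L[3]=5 C[2]=9 → dur=9, Σ=23 | A=compute:t2 B=load:t3 [compute-bound]
step 4: L[4]=6 C[3]=9 → dur=9, Σ=32 | A=load:t4 B=compute:t3 [compute-bound]
step 5: L[5]=9 C[4]=3 → dur=9, Σ=41 | A=compute:t4 B=load:t5 [load-bound]
step 6: C[5]=4 → dur=4, Σ=45 | A=idle B=compute:t5 [compute-only]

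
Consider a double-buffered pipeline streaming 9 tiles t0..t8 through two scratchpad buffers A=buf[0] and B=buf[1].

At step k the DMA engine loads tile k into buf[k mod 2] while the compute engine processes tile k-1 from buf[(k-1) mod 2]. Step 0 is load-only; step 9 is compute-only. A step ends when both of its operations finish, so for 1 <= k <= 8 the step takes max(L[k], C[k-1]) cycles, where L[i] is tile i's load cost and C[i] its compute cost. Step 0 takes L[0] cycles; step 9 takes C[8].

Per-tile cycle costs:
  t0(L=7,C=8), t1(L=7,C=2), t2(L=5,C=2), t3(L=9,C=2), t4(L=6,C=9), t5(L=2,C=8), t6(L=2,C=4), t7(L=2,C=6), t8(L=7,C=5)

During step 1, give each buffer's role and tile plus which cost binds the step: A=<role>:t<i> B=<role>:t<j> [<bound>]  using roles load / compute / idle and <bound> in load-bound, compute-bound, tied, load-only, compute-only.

  0. 7=7c; end=7; A:t0 B:-
  1. max(7,8)=8c; end=15; A:t0 B:t1
  2. max(5,2)=5c; end=20; A:t2 B:t1
  3. max(9,2)=9c; end=29; A:t2 B:t3
  4. max(6,2)=6c; end=35; A:t4 B:t3
  5. max(2,9)=9c; end=44; A:t4 B:t5
  6. max(2,8)=8c; end=52; A:t6 B:t5
  7. max(2,4)=4c; end=56; A:t6 B:t7
  8. max(7,6)=7c; end=63; A:t8 B:t7
  9. 5=5c; end=68; A:t8 B:t7

step 1: A=compute:t0 B=load:t1 [compute-bound]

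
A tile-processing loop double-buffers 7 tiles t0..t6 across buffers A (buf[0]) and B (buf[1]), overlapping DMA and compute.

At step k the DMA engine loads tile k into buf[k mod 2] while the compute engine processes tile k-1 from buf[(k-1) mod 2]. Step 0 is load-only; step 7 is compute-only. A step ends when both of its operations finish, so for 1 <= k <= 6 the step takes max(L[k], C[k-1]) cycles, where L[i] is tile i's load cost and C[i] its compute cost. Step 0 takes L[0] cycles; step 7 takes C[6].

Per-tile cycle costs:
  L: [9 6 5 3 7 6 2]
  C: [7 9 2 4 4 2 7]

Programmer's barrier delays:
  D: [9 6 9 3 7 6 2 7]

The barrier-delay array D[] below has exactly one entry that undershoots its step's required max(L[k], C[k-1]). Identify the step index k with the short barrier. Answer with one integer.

step 0: need L[0]=9 = 9; D[0]=9 ok
step 1: need max(L[1]=6,C[0]=7) = 7; D[1]=6 SHORT
step 2: need max(L[2]=5,C[1]=9) = 9; D[2]=9 ok
step 3: need max(L[3]=3,C[2]=2) = 3; D[3]=3 ok
step 4: need max(L[4]=7,C[3]=4) = 7; D[4]=7 ok
step 5: need max(L[5]=6,C[4]=4) = 6; D[5]=6 ok
step 6: need max(L[6]=2,C[5]=2) = 2; D[6]=2 ok
step 7: need C[6]=7 = 7; D[7]=7 ok

hazard at step 1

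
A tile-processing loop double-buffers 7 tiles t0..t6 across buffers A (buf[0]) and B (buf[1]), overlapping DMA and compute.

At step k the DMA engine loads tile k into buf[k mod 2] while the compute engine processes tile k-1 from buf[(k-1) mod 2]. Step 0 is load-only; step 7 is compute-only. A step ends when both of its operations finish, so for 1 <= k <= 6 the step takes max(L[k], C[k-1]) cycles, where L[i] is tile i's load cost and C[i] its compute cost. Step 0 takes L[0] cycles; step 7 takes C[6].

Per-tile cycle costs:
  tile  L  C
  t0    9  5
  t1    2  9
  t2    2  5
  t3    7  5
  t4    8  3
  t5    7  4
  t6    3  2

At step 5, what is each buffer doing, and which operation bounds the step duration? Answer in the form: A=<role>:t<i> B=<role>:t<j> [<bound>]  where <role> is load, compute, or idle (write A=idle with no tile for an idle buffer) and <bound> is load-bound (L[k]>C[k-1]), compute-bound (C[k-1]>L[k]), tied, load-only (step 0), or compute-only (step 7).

[0] DMA t0→A (9c) ∥ CU idle ⇒ 9c, clock 9
[1] DMA t1→B (2c) ∥ CU A:t0 (5c) ⇒ 5c, clock 14
[2] DMA t2→A (2c) ∥ CU B:t1 (9c) ⇒ 9c, clock 23
[3] DMA t3→B (7c) ∥ CU A:t2 (5c) ⇒ 7c, clock 30
[4] DMA t4→A (8c) ∥ CU B:t3 (5c) ⇒ 8c, clock 38
[5] DMA t5→B (7c) ∥ CU A:t4 (3c) ⇒ 7c, clock 45
[6] DMA t6→A (3c) ∥ CU B:t5 (4c) ⇒ 4c, clock 49
[7] DMA idle ∥ CU A:t6 (2c) ⇒ 2c, clock 51

step 5: A=compute:t4 B=load:t5 [load-bound]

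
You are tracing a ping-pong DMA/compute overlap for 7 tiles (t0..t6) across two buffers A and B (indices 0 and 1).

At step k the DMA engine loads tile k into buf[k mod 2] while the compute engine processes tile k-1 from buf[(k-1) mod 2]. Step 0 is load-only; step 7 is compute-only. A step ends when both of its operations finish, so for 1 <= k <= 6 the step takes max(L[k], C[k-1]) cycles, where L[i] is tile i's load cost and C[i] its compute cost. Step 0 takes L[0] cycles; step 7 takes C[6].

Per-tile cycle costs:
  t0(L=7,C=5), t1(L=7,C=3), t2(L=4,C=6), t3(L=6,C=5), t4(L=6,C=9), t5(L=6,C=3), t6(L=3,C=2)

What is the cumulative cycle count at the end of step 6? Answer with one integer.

[0] DMA t0→A (7c) ∥ CU idle ⇒ 7c, clock 7
[1] DMA t1→B (7c) ∥ CU A:t0 (5c) ⇒ 7c, clock 14
[2] DMA t2→A (4c) ∥ CU B:t1 (3c) ⇒ 4c, clock 18
[3] DMA t3→B (6c) ∥ CU A:t2 (6c) ⇒ 6c, clock 24
[4] DMA t4→A (6c) ∥ CU B:t3 (5c) ⇒ 6c, clock 30
[5] DMA t5→B (6c) ∥ CU A:t4 (9c) ⇒ 9c, clock 39
[6] DMA t6→A (3c) ∥ CU B:t5 (3c) ⇒ 3c, clock 42
[7] DMA idle ∥ CU A:t6 (2c) ⇒ 2c, clock 44

end_cycle[6] = 42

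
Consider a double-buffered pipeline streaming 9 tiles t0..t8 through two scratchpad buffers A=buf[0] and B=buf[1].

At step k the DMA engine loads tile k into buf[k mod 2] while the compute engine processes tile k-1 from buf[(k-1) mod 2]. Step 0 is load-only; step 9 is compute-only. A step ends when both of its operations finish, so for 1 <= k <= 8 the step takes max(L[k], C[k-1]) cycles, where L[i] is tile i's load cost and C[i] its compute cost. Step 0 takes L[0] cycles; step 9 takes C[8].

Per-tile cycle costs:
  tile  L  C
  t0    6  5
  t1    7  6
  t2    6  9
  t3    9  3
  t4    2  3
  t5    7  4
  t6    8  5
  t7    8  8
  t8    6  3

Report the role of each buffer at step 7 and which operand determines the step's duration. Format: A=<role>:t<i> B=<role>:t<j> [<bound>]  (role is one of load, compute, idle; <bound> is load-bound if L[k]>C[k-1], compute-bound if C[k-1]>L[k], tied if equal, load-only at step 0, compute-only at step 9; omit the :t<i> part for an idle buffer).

[0] DMA t0→A (6c) ∥ CU idle ⇒ 6c, clock 6
[1] DMA t1→B (7c) ∥ CU A:t0 (5c) ⇒ 7c, clock 13
[2] DMA t2→A (6c) ∥ CU B:t1 (6c) ⇒ 6c, clock 19
[3] DMA t3→B (9c) ∥ CU A:t2 (9c) ⇒ 9c, clock 28
[4] DMA t4→A (2c) ∥ CU B:t3 (3c) ⇒ 3c, clock 31
[5] DMA t5→B (7c) ∥ CU A:t4 (3c) ⇒ 7c, clock 38
[6] DMA t6→A (8c) ∥ CU B:t5 (4c) ⇒ 8c, clock 46
[7] DMA t7→B (8c) ∥ CU A:t6 (5c) ⇒ 8c, clock 54
[8] DMA t8→A (6c) ∥ CU B:t7 (8c) ⇒ 8c, clock 62
[9] DMA idle ∥ CU A:t8 (3c) ⇒ 3c, clock 65

step 7: A=compute:t6 B=load:t7 [load-bound]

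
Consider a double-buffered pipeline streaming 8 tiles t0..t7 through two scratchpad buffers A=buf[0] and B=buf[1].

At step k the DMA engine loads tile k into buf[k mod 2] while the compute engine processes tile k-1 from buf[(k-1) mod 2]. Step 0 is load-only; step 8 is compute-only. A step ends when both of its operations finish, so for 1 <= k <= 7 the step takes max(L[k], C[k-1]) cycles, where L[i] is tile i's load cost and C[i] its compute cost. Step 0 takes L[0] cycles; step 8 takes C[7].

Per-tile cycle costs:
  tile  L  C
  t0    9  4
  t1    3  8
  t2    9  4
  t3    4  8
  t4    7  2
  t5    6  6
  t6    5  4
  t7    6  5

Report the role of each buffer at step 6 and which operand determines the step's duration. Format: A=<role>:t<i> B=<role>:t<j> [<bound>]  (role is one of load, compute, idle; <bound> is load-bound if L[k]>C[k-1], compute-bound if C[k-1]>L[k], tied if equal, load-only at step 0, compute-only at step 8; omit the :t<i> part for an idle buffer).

k=0 load=t0/9c comp=- wait=9 total=9
k=1 load=t1/3c comp=t0/4c wait=4 total=13
k=2 load=t2/9c comp=t1/8c wait=9 total=22
k=3 load=t3/4c comp=t2/4c wait=4 total=26
k=4 load=t4/7c comp=t3/8c wait=8 total=34
k=5 load=t5/6c comp=t4/2c wait=6 total=40
k=6 load=t6/5c comp=t5/6c wait=6 total=46
k=7 load=t7/6c comp=t6/4c wait=6 total=52
k=8 load=- comp=t7/5c wait=5 total=57

step 6: A=load:t6 B=compute:t5 [compute-bound]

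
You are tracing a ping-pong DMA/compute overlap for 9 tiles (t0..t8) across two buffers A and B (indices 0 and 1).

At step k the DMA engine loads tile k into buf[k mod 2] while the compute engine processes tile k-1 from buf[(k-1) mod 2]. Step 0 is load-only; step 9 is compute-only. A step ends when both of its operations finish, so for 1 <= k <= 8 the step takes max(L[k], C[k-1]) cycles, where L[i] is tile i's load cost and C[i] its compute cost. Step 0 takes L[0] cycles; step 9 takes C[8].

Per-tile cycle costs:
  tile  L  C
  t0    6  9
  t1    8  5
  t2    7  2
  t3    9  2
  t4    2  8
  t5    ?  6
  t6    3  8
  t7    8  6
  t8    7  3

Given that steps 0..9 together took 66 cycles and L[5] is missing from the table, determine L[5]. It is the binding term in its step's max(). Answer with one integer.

step 0: dur = L[0]=6 = 6
step 1: dur = max(L[1]=8, C[0]=9) = 9
step 2: dur = max(L[2]=7, C[1]=5) = 7
step 3: dur = max(L[3]=9, C[2]=2) = 9
step 4: dur = max(L[4]=2, C[3]=2) = 2
step 5: dur = max(L[5]=?, C[4]=8) = L[5]  (unknown; binding)
step 6: dur = max(L[6]=3, C[5]=6) = 6
step 7: dur = max(L[7]=8, C[6]=8) = 8
step 8: dur = max(L[8]=7, C[7]=6) = 7
step 9: dur = C[8]=3 = 3
sum of known step durations = 57
dur[5] = total - known = 66 - 57 = 9
L[5] is the binding max in step 5, so L[5] = dur[5] = 9

L[5] = 9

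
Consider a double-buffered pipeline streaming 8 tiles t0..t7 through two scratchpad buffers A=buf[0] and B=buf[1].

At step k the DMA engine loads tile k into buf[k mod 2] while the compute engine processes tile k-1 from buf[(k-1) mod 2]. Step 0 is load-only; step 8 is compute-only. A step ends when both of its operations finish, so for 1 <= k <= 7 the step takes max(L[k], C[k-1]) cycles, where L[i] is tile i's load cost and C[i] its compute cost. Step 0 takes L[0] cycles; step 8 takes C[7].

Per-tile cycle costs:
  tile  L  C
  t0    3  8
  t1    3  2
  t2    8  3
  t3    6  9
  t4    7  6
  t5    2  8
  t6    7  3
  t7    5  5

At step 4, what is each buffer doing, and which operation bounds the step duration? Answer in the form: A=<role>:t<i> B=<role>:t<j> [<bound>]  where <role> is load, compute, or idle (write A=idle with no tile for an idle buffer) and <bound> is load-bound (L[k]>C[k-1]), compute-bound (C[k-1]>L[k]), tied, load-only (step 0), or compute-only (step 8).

[0] DMA t0→A (3c) ∥ CU idle ⇒ 3c, clock 3
[1] DMA t1→B (3c) ∥ CU A:t0 (8c) ⇒ 8c, clock 11
[2] DMA t2→A (8c) ∥ CU B:t1 (2c) ⇒ 8c, clock 19
[3] DMA t3→B (6c) ∥ CU A:t2 (3c) ⇒ 6c, clock 25
[4] DMA t4→A (7c) ∥ CU B:t3 (9c) ⇒ 9c, clock 34
[5] DMA t5→B (2c) ∥ CU A:t4 (6c) ⇒ 6c, clock 40
[6] DMA t6→A (7c) ∥ CU B:t5 (8c) ⇒ 8c, clock 48
[7] DMA t7→B (5c) ∥ CU A:t6 (3c) ⇒ 5c, clock 53
[8] DMA idle ∥ CU B:t7 (5c) ⇒ 5c, clock 58

step 4: A=load:t4 B=compute:t3 [compute-bound]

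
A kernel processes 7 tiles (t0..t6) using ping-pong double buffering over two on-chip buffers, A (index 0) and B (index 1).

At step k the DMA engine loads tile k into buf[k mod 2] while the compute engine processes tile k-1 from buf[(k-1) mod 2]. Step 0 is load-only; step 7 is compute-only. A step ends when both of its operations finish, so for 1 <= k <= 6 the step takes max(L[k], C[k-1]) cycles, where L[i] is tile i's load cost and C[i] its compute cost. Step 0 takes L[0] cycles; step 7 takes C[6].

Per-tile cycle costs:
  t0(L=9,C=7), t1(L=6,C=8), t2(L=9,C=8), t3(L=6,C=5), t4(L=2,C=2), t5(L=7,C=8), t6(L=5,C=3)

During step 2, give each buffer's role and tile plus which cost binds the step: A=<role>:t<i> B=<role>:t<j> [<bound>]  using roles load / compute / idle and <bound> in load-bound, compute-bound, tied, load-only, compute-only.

step 2: A=load:t2 B=compute:t1 [load-bound]

[0] DMA t0→A (9c) ∥ CU idle ⇒ 9c, clock 9
[1] DMA t1→B (6c) ∥ CU A:t0 (7c) ⇒ 7c, clock 16
[2] DMA t2→A (9c) ∥ CU B:t1 (8c) ⇒ 9c, clock 25
[3] DMA t3→B (6c) ∥ CU A:t2 (8c) ⇒ 8c, clock 33
[4] DMA t4→A (2c) ∥ CU B:t3 (5c) ⇒ 5c, clock 38
[5] DMA t5→B (7c) ∥ CU A:t4 (2c) ⇒ 7c, clock 45
[6] DMA t6→A (5c) ∥ CU B:t5 (8c) ⇒ 8c, clock 53
[7] DMA idle ∥ CU A:t6 (3c) ⇒ 3c, clock 56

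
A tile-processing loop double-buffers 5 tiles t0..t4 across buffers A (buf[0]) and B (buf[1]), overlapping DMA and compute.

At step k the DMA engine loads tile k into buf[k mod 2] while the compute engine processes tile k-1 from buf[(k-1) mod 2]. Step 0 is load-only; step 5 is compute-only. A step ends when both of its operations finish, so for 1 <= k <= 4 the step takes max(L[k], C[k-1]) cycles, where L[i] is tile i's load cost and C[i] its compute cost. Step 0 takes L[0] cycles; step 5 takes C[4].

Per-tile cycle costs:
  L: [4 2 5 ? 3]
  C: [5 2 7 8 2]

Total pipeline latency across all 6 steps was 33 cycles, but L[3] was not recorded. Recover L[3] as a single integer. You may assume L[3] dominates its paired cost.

step 0 → dur = L[0]=4 = 4
step 1 → dur = max(L[1]=2, C[0]=5) = 5
step 2 → dur = max(L[2]=5, C[1]=2) = 5
step 3 → dur = max(L[3]=?, C[2]=7) = L[3]  (unknown; binding)
step 4 → dur = max(L[4]=3, C[3]=8) = 8
step 5 → dur = C[4]=2 = 2
sum of known step durations = 24
dur[3] = total - known = 33 - 24 = 9
L[3] is the binding max in step 3, so L[3] = dur[3] = 9

L[3] = 9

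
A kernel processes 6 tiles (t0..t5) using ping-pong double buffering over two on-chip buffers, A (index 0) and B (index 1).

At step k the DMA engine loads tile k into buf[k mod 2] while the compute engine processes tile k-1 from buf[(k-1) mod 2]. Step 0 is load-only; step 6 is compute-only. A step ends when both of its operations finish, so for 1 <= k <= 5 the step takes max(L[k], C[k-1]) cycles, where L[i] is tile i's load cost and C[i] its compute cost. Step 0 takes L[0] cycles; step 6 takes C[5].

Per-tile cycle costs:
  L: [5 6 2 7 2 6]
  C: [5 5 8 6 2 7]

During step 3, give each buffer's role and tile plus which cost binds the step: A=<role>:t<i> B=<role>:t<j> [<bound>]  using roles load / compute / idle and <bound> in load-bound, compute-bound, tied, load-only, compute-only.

k=0 load=t0/5c comp=- wait=5 total=5
k=1 load=t1/6c comp=t0/5c wait=6 total=11
k=2 load=t2/2c comp=t1/5c wait=5 total=16
k=3 load=t3/7c comp=t2/8c wait=8 total=24
k=4 load=t4/2c comp=t3/6c wait=6 total=30
k=5 load=t5/6c comp=t4/2c wait=6 total=36
k=6 load=- comp=t5/7c wait=7 total=43

step 3: A=compute:t2 B=load:t3 [compute-bound]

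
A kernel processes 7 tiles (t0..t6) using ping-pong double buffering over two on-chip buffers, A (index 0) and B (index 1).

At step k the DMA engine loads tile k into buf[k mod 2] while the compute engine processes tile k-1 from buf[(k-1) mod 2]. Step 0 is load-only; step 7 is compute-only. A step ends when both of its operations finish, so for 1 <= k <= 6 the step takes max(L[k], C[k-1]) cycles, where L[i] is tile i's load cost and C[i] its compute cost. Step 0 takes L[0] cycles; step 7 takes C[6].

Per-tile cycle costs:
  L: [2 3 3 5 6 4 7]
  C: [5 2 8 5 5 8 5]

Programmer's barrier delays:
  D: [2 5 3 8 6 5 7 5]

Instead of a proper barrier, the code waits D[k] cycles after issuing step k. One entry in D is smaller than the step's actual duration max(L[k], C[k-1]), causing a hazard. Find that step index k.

hazard at step 6

[0] required=L[0]=2=2 vs D=2 ok
[1] required=max(L[1]=3,C[0]=5)=5 vs D=5 ok
[2] required=max(L[2]=3,C[1]=2)=3 vs D=3 ok
[3] required=max(L[3]=5,C[2]=8)=8 vs D=8 ok
[4] required=max(L[4]=6,C[3]=5)=6 vs D=6 ok
[5] required=max(L[5]=4,C[4]=5)=5 vs D=5 ok
[6] required=max(L[6]=7,C[5]=8)=8 vs D=7 SHORT
[7] required=C[6]=5=5 vs D=5 ok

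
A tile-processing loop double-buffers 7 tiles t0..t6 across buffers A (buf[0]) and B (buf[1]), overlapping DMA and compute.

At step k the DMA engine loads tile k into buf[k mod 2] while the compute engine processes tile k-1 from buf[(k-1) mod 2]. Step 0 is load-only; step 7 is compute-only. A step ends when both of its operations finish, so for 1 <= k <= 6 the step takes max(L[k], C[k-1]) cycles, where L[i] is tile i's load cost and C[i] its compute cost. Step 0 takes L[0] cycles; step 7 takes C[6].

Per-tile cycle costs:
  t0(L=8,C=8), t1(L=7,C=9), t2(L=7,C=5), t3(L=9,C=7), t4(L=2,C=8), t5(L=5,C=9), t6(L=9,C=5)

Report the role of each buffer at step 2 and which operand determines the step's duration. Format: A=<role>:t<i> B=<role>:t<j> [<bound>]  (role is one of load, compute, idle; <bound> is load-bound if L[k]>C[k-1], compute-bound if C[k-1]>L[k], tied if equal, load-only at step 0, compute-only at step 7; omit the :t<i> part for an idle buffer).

step 2: A=load:t2 B=compute:t1 [compute-bound]

step 0: L[0]=8 → dur=8, Σ=8 | A=load:t0 B=idle [load-only]
step 1: L[1]=7 C[0]=8 → dur=8, Σ=16 | A=compute:t0 B=load:t1 [compute-bound]
step 2: L[2]=7 C[1]=9 → dur=9, Σ=25 | A=load:t2 B=compute:t1 [compute-bound]
step 3: L[3]=9 C[2]=5 → dur=9, Σ=34 | A=compute:t2 B=load:t3 [load-bound]
step 4: L[4]=2 C[3]=7 → dur=7, Σ=41 | A=load:t4 B=compute:t3 [compute-bound]
step 5: L[5]=5 C[4]=8 → dur=8, Σ=49 | A=compute:t4 B=load:t5 [compute-bound]
step 6: L[6]=9 C[5]=9 → dur=9, Σ=58 | A=load:t6 B=compute:t5 [tied]
step 7: C[6]=5 → dur=5, Σ=63 | A=compute:t6 B=idle [compute-only]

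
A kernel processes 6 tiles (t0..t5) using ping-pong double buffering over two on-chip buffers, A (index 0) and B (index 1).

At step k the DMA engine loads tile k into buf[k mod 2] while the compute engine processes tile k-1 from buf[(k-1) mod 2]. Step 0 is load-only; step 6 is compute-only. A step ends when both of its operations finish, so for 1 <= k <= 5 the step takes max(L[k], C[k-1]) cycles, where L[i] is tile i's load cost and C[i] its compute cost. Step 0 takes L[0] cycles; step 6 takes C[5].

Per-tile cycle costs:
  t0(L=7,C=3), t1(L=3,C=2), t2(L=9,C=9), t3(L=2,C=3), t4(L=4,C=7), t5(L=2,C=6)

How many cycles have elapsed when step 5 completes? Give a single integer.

  0. 7=7c; end=7; A:t0 B:-
  1. max(3,3)=3c; end=10; A:t0 B:t1
  2. max(9,2)=9c; end=19; A:t2 B:t1
  3. max(2,9)=9c; end=28; A:t2 B:t3
  4. max(4,3)=4c; end=32; A:t4 B:t3
  5. max(2,7)=7c; end=39; A:t4 B:t5
  6. 6=6c; end=45; A:t4 B:t5

end_cycle[5] = 39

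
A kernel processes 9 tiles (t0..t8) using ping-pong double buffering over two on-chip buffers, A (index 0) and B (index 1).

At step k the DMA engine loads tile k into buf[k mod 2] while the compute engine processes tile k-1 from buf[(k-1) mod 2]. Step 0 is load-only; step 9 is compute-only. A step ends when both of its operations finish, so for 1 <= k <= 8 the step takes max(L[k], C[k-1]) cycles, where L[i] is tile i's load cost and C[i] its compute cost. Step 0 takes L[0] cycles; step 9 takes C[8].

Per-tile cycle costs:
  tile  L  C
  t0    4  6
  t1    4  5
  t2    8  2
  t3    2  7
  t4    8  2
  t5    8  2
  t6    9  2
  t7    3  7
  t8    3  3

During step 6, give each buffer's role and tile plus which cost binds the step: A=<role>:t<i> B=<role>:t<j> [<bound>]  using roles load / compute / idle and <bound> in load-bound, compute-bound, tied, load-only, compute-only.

  0. 4=4c; end=4; A:t0 B:-
  1. max(4,6)=6c; end=10; A:t0 B:t1
  2. max(8,5)=8c; end=18; A:t2 B:t1
  3. max(2,2)=2c; end=20; A:t2 B:t3
  4. max(8,7)=8c; end=28; A:t4 B:t3
  5. max(8,2)=8c; end=36; A:t4 B:t5
  6. max(9,2)=9c; end=45; A:t6 B:t5
  7. max(3,2)=3c; end=48; A:t6 B:t7
  8. max(3,7)=7c; end=55; A:t8 B:t7
  9. 3=3c; end=58; A:t8 B:t7

step 6: A=load:t6 B=compute:t5 [load-bound]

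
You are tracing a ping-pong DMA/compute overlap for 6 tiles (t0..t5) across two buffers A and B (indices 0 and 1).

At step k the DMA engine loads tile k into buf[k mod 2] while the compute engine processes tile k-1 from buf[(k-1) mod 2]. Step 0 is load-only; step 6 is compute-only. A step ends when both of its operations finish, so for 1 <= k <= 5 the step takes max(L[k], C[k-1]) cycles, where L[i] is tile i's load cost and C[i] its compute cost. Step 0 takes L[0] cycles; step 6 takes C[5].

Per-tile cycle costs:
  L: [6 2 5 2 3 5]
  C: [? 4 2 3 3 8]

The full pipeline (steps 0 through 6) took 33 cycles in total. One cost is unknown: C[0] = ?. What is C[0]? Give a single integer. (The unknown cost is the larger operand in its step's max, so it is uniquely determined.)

C[0] = 4

step 0 | dur = L[0]=6 = 6
step 1 | dur = max(L[1]=2, C[0]=?) = C[0]  (unknown; binding)
step 2 | dur = max(L[2]=5, C[1]=4) = 5
step 3 | dur = max(L[3]=2, C[2]=2) = 2
step 4 | dur = max(L[4]=3, C[3]=3) = 3
step 5 | dur = max(L[5]=5, C[4]=3) = 5
step 6 | dur = C[5]=8 = 8
sum of known step durations = 29
dur[1] = total - known = 33 - 29 = 4
C[0] is the binding max in step 1, so C[0] = dur[1] = 4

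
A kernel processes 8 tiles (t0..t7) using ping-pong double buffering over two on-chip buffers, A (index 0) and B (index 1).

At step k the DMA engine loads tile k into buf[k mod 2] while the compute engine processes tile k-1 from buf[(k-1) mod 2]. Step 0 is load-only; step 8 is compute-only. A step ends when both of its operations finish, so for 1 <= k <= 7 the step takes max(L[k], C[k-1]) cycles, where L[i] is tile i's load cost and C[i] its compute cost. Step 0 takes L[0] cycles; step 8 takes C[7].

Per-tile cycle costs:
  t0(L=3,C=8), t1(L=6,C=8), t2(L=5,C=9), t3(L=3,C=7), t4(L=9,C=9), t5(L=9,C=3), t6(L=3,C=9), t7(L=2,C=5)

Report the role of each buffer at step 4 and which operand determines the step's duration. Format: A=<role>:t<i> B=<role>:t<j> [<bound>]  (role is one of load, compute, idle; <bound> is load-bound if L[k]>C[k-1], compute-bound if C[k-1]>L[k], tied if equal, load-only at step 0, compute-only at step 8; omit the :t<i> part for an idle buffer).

[0] DMA t0→A (3c) ∥ CU idle ⇒ 3c, clock 3
[1] DMA t1→B (6c) ∥ CU A:t0 (8c) ⇒ 8c, clock 11
[2] DMA t2→A (5c) ∥ CU B:t1 (8c) ⇒ 8c, clock 19
[3] DMA t3→B (3c) ∥ CU A:t2 (9c) ⇒ 9c, clock 28
[4] DMA t4→A (9c) ∥ CU B:t3 (7c) ⇒ 9c, clock 37
[5] DMA t5→B (9c) ∥ CU A:t4 (9c) ⇒ 9c, clock 46
[6] DMA t6→A (3c) ∥ CU B:t5 (3c) ⇒ 3c, clock 49
[7] DMA t7→B (2c) ∥ CU A:t6 (9c) ⇒ 9c, clock 58
[8] DMA idle ∥ CU B:t7 (5c) ⇒ 5c, clock 63

step 4: A=load:t4 B=compute:t3 [load-bound]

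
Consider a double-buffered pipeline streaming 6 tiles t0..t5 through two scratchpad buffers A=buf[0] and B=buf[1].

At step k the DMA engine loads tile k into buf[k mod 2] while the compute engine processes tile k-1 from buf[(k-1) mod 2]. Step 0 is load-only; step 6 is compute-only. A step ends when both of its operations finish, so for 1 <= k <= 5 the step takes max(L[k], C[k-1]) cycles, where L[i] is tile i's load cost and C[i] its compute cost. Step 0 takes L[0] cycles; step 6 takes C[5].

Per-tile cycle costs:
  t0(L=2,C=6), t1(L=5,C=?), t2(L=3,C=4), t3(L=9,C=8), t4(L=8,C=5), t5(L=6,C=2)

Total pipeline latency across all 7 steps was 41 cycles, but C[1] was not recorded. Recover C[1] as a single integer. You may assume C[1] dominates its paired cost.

step 0 → dur = L[0]=2 = 2
step 1 → dur = max(L[1]=5, C[0]=6) = 6
step 2 → dur = max(L[2]=3, C[1]=?) = C[1]  (unknown; binding)
step 3 → dur = max(L[3]=9, C[2]=4) = 9
step 4 → dur = max(L[4]=8, C[3]=8) = 8
step 5 → dur = max(L[5]=6, C[4]=5) = 6
step 6 → dur = C[5]=2 = 2
sum of known step durations = 33
dur[2] = total - known = 41 - 33 = 8
C[1] is the binding max in step 2, so C[1] = dur[2] = 8

C[1] = 8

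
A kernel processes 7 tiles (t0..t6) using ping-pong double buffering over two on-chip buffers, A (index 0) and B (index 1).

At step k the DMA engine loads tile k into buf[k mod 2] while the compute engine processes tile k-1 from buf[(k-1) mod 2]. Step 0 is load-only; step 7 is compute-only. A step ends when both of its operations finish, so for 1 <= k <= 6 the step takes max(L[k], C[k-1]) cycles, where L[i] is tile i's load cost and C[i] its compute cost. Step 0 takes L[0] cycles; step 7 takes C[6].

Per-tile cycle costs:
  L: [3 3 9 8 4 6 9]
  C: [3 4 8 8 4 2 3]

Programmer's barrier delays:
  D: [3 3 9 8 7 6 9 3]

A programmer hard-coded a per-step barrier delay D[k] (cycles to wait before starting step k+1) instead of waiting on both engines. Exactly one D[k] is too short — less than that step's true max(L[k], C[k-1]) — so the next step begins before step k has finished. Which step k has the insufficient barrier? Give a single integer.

hazard at step 4

k=0 barrier L[0]=3→3c, D[0]=3 ok
k=1 barrier max(L[1]=3,C[0]=3)→3c, D[1]=3 ok
k=2 barrier max(L[2]=9,C[1]=4)→9c, D[2]=9 ok
k=3 barrier max(L[3]=8,C[2]=8)→8c, D[3]=8 ok
k=4 barrier max(L[4]=4,C[3]=8)→8c, D[4]=7 SHORT
k=5 barrier max(L[5]=6,C[4]=4)→6c, D[5]=6 ok
k=6 barrier max(L[6]=9,C[5]=2)→9c, D[6]=9 ok
k=7 barrier C[6]=3→3c, D[7]=3 ok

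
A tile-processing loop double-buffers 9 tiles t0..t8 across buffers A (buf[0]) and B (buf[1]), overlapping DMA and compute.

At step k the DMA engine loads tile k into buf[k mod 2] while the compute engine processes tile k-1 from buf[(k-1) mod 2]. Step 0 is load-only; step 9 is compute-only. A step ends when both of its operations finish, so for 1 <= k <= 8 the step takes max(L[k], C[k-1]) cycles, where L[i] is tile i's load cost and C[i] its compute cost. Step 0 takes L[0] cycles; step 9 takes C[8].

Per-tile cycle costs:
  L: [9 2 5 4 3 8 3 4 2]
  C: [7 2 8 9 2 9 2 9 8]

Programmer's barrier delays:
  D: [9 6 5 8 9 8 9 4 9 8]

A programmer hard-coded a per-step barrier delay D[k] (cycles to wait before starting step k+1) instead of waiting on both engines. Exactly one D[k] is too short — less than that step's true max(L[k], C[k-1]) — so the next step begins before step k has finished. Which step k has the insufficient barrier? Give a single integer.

step 0: need L[0]=9 = 9; D[0]=9 ok
step 1: need max(L[1]=2,C[0]=7) = 7; D[1]=6 SHORT
step 2: need max(L[2]=5,C[1]=2) = 5; D[2]=5 ok
step 3: need max(L[3]=4,C[2]=8) = 8; D[3]=8 ok
step 4: need max(L[4]=3,C[3]=9) = 9; D[4]=9 ok
step 5: need max(L[5]=8,C[4]=2) = 8; D[5]=8 ok
step 6: need max(L[6]=3,C[5]=9) = 9; D[6]=9 ok
step 7: need max(L[7]=4,C[6]=2) = 4; D[7]=4 ok
step 8: need max(L[8]=2,C[7]=9) = 9; D[8]=9 ok
step 9: need C[8]=8 = 8; D[9]=8 ok

hazard at step 1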